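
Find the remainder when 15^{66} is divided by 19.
By Fermat: 15^{18} ≡ 1 mod 19. 66 = 3×18 + 12. So 15^{66} ≡ 15^{12} ≡ 7 mod 19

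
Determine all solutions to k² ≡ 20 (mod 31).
The square roots of 20 mod 31 are 19 and 12. Verify: 19² = 361 ≡ 20 (mod 31)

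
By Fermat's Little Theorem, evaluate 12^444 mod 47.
By Fermat: 12^{46} ≡ 1 (mod 47). 444 ≡ 30 (mod 46). So 12^{444} ≡ 12^{30} ≡ 42 (mod 47)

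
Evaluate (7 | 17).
(7/17) = 7^{8} mod 17 = -1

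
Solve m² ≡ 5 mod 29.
The square roots of 5 mod 29 are 18 and 11. Verify: 18² = 324 ≡ 5 mod 29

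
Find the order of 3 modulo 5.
Powers of 3 mod 5: 3^1≡3, 3^2≡4, 3^3≡2, 3^4≡1. So the order of 3 is 4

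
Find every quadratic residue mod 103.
Quadratic residues modulo 103: {1, 2, 4, 7, 8, 9, 13, 14, 15, 16, 17, 18, 19, 23, 25, 26, 28, 29, 30, 32, 33, 34, 36, 38, 41, 46, 49, 50, 52, 55, 56, 58, 59, 60, 61, 63, 64, 66, 68, 72, 76, 79, 81, 82, 83, 91, 92, 93, 97, 98, 100}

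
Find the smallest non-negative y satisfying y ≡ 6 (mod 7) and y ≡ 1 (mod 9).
M = 7 × 9 = 63. M₁ = 9, y₁ ≡ 4 (mod 7). M₂ = 7, y₂ ≡ 4 (mod 9). y = 6×9×4 + 1×7×4 ≡ 55 (mod 63)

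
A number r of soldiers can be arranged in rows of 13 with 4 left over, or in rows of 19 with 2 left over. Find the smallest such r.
M = 13 × 19 = 247. M₁ = 19, y₁ ≡ 11 mod 13. M₂ = 13, y₂ ≡ 3 mod 19. r = 4×19×11 + 2×13×3 ≡ 173 mod 247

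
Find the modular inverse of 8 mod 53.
Since 53 is prime, by Fermat 8^(-1) ≡ 8^{51} ≡ 20 (mod 53). Verify: 8 × 20 = 160 ≡ 1 (mod 53)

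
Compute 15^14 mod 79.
By repeated squaring mod 79: 15^{1}≡15, 15^{2}≡67, 15^{4}≡65, 15^{8}≡38. Then 15^{14} = 15^{8+4+2} ≡ 38 × 65 × 67 ≡ 64 mod 79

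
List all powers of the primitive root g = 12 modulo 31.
12^1, 12^2, ..., 12^{30} mod 31: [12, 20, 23, 28, 26, 2, 24, 9, 15, 25, 21, 4, 17, 18, 30, 19, 11, 8, 3, 5, 29, 7, 22, 16, 6, 10, 27, 14, 13, 1]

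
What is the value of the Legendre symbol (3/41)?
(3/41) = 3^{20} mod 41 = -1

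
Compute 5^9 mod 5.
By repeated squaring (mod 5): 5^{1}≡0, 5^{2}≡0, 5^{4}≡0, 5^{8}≡0. Then 5^{9} = 5^{8+1} ≡ 0 × 0 ≡ 0 (mod 5)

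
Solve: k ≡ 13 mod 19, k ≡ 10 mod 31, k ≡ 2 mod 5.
M = 19 × 31 × 5 = 2945. M₁ = 155, y₁ ≡ 13 mod 19. M₂ = 95, y₂ ≡ 16 mod 31. M₃ = 589, y₃ ≡ 4 mod 5. k = 13×155×13 + 10×95×16 + 2×589×4 ≡ 1932 mod 2945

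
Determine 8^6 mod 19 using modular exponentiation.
By repeated squaring mod 19: 8^{1}≡8, 8^{2}≡7, 8^{4}≡11. Then 8^{6} = 8^{4+2} ≡ 11 × 7 ≡ 1 mod 19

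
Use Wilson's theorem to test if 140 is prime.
(139)! mod 140 = 0. Since 0 ≢ -1 (mod 140), 140 is not prime.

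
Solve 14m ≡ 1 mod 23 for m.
Since 23 is prime, by Fermat 14^(-1) ≡ 14^{21} ≡ 5 mod 23. Verify: 14 × 5 = 70 ≡ 1 mod 23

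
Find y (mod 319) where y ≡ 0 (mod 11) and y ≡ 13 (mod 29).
M = 11 × 29 = 319. M₁ = 29, y₁ ≡ 8 (mod 11). M₂ = 11, y₂ ≡ 8 (mod 29). y = 0×29×8 + 13×11×8 ≡ 187 (mod 319)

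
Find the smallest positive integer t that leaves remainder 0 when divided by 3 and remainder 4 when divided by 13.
M = 3 × 13 = 39. M₁ = 13, y₁ ≡ 1 (mod 3). M₂ = 3, y₂ ≡ 9 (mod 13). t = 0×13×1 + 4×3×9 ≡ 30 (mod 39)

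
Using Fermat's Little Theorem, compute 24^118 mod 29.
By Fermat: 24^{28} ≡ 1 (mod 29). 118 = 4×28 + 6. So 24^{118} ≡ 24^{6} ≡ 23 (mod 29)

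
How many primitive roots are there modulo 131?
A prime p has φ(p-1) primitive roots; here φ(130) = 48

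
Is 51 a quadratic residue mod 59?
By Euler's criterion: 51^{29} ≡ 1 mod 59. Since this equals 1, 51 is a QR.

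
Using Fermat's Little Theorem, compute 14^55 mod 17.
By Fermat: 14^{16} ≡ 1 mod 17. 55 = 3×16 + 7. So 14^{55} ≡ 14^{7} ≡ 6 mod 17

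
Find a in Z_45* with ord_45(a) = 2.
19 has order 2 mod 45 since 19^{2} ≡ 1 mod 45 and no smaller power works.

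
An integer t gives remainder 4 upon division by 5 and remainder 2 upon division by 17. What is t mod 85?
M = 5 × 17 = 85. M₁ = 17, y₁ ≡ 3 mod 5. M₂ = 5, y₂ ≡ 7 mod 17. t = 4×17×3 + 2×5×7 ≡ 19 mod 85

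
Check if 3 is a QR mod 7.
By Euler's criterion: 3^{3} ≡ 6 mod 7. Since this equals -1 (≡ 6), 3 is not a QR.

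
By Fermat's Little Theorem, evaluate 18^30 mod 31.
By Fermat's Little Theorem, 18^{30} ≡ 1 mod 31 since 31 is prime and gcd(18, 31) = 1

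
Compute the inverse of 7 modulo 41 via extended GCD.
Extended GCD: 7(6) + 41(-1) = 1. So 7^(-1) ≡ 6 (mod 41). Verify: 7 × 6 = 42 ≡ 1 (mod 41)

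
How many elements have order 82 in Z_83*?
There are φ(83-1) = φ(82) = 40 primitive roots modulo 83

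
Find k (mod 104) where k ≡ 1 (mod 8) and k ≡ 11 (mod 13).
M = 8 × 13 = 104. M₁ = 13, y₁ ≡ 5 (mod 8). M₂ = 8, y₂ ≡ 5 (mod 13). k = 1×13×5 + 11×8×5 ≡ 89 (mod 104)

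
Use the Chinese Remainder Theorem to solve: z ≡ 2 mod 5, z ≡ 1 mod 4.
M = 5 × 4 = 20. M₁ = 4, y₁ ≡ 4 mod 5. M₂ = 5, y₂ ≡ 1 mod 4. z = 2×4×4 + 1×5×1 ≡ 17 mod 20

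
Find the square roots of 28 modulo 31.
The square roots of 28 mod 31 are 20 and 11. Verify: 20² = 400 ≡ 28 (mod 31)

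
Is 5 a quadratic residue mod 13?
By Euler's criterion: 5^{6} ≡ 12 (mod 13). Since this equals -1 (≡ 12), 5 is not a QR.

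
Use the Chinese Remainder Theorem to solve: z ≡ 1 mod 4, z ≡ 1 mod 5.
M = 4 × 5 = 20. M₁ = 5, y₁ ≡ 1 mod 4. M₂ = 4, y₂ ≡ 4 mod 5. z = 1×5×1 + 1×4×4 ≡ 1 mod 20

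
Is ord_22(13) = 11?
Powers of 13 mod 22: 13^1≡13, 13^2≡15, 13^3≡19, 13^4≡5, 13^5≡21, 13^6≡9, 13^7≡7, 13^8≡3, 13^9≡17, 13^10≡1. Already 13^10≡1, so the order is 10 < 11. No, the actual order is 10.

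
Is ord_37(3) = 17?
Powers of 3 mod 37: 3^1≡3, 3^2≡9, 3^3≡27, 3^4≡7, 3^5≡21, 3^6≡26, 3^7≡4, 3^8≡12, 3^9≡36, 3^10≡34, 3^11≡28, 3^12≡10, 3^13≡30, 3^14≡16, 3^15≡11, 3^16≡33, 3^17≡25, 3^18≡1. 3^17≡25≢1, so ord ≠ 17. No, the actual order is 18.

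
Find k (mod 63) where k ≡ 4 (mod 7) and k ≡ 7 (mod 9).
M = 7 × 9 = 63. M₁ = 9, y₁ ≡ 4 (mod 7). M₂ = 7, y₂ ≡ 4 (mod 9). k = 4×9×4 + 7×7×4 ≡ 25 (mod 63)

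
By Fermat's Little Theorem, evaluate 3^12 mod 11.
By Fermat: 3^{10} ≡ 1 (mod 11). So 3^{12} = 3^{10} · 3^{2} ≡ 3^{2} ≡ 9 (mod 11)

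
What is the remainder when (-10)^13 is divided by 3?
Using Fermat: (-10)^{2} ≡ 1 mod 3. 13 ≡ 1 mod 2. So (-10)^{13} ≡ (-10)^{1} ≡ 2 mod 3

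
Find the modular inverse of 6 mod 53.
Since 53 is prime, by Fermat 6^(-1) ≡ 6^{51} ≡ 9 (mod 53). Verify: 6 × 9 = 54 ≡ 1 (mod 53)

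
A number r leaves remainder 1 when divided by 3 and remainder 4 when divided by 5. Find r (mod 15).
M = 3 × 5 = 15. M₁ = 5, y₁ ≡ 2 (mod 3). M₂ = 3, y₂ ≡ 2 (mod 5). r = 1×5×2 + 4×3×2 ≡ 4 (mod 15)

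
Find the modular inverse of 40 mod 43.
Since 43 is prime, by Fermat 40^(-1) ≡ 40^{41} ≡ 14 mod 43. Verify: 40 × 14 = 560 ≡ 1 mod 43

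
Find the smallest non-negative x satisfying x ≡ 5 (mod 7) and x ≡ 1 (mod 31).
M = 7 × 31 = 217. M₁ = 31, y₁ ≡ 5 (mod 7). M₂ = 7, y₂ ≡ 9 (mod 31). x = 5×31×5 + 1×7×9 ≡ 187 (mod 217)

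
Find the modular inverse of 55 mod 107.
Since 107 is prime, by Fermat 55^(-1) ≡ 55^{105} ≡ 72 mod 107. Verify: 55 × 72 = 3960 ≡ 1 mod 107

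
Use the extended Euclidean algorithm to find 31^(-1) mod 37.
Extended GCD: 31(6) + 37(-5) = 1. So 31^(-1) ≡ 6 mod 37. Verify: 31 × 6 = 186 ≡ 1 mod 37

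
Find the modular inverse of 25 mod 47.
Since 47 is prime, by Fermat 25^(-1) ≡ 25^{45} ≡ 32 (mod 47). Verify: 25 × 32 = 800 ≡ 1 (mod 47)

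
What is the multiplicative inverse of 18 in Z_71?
Since 71 is prime, by Fermat 18^(-1) ≡ 18^{69} ≡ 4 (mod 71). Verify: 18 × 4 = 72 ≡ 1 (mod 71)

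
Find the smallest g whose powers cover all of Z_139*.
g = 2. For each prime q|138: 2^{69}≡138, 2^{46}≡96, 2^{6}≡64, none ≡ 1, so ord_139(2) = 138 and 2 is a primitive root.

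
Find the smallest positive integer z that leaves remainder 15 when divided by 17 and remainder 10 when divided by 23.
M = 17 × 23 = 391. M₁ = 23, y₁ ≡ 3 mod 17. M₂ = 17, y₂ ≡ 19 mod 23. z = 15×23×3 + 10×17×19 ≡ 355 mod 391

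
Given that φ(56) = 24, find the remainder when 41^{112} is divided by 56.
By Euler: 41^{24} ≡ 1 (mod 56) since gcd(41, 56) = 1. 112 = 4×24 + 16. So 41^{112} ≡ 41^{16} ≡ 1 (mod 56)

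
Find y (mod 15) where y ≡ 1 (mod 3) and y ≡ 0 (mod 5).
M = 3 × 5 = 15. M₁ = 5, y₁ ≡ 2 (mod 3). M₂ = 3, y₂ ≡ 2 (mod 5). y = 1×5×2 + 0×3×2 ≡ 10 (mod 15)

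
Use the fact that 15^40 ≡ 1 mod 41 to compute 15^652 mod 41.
By Fermat: 15^{40} ≡ 1 mod 41. 652 ≡ 12 mod 40. So 15^{652} ≡ 15^{12} ≡ 25 mod 41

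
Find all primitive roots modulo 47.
There are φ(46) = 22 primitive roots mod 47: {5, 10, 11, 13, 15, 19, 20, 22, 23, 26, 29, 30, 31, 33, 35, 38, 39, 40, 41, 43, 44, 45}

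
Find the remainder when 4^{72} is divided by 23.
By Fermat: 4^{22} ≡ 1 mod 23. 72 = 3×22 + 6. So 4^{72} ≡ 4^{6} ≡ 2 mod 23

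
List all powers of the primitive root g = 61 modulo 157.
61^1, 61^2, ..., 61^{156} mod 157: [61, 110, 116, 11, 43, 111, 20, 121, 2, 122, 63, 75, 22, 86, 65, 40, 85, 4, 87, 126, 150, 44, 15, 130, 80, 13, 8, 17, 95, 143, 88, 30, 103, 3, 26, 16, 34, 33, 129, 19, 60, 49, 6, 52, 32, 68, 66, 101, 38, 120, 98, 12, 104, 64, 136, 132, 45, 76, 83, 39, 24, 51, 128, 115, 107, 90, 152, 9, 78, 48, 102, 99, 73, 57, 23, 147, 18, 156, 96, 47, 41, 146, 114, 46, 137, 36, 155, 35, 94, 82, 135, 71, 92, 117, 72, 153, 70, 31, 7, 113, 142, 27, 77, 144, 149, 140, 62, 14, 69, 127, 54, 154, 131, 141, 123, 124, 28, 138, 97, 108, 151, 105, 125, 89, 91, 56, 119, 37, 59, 145, 53, 93, 21, 25, 112, 81, 74, 118, 133, 106, 29, 42, 50, 67, 5, 148, 79, 109, 55, 58, 84, 100, 134, 10, 139, 1]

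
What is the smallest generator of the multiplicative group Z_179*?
g = 2. Powers: [2, 4, 8, 16, 32, 64, 128, 77, 154, 129, ...] generates all 178 non-zero residues.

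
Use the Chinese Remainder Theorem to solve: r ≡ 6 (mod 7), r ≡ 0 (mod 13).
M = 7 × 13 = 91. M₁ = 13, y₁ ≡ 6 (mod 7). M₂ = 7, y₂ ≡ 2 (mod 13). r = 6×13×6 + 0×7×2 ≡ 13 (mod 91)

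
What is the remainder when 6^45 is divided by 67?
By repeated squaring (mod 67): 6^{1}≡6, 6^{2}≡36, 6^{4}≡23, 6^{8}≡60, 6^{16}≡49, 6^{32}≡56. Then 6^{45} = 6^{32+8+4+1} ≡ 56 × 60 × 23 × 6 ≡ 40 (mod 67)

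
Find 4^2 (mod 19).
4^{2} = 16 ≡ 16 (mod 19)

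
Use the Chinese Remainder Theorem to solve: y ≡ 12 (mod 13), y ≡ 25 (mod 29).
M = 13 × 29 = 377. M₁ = 29, y₁ ≡ 9 (mod 13). M₂ = 13, y₂ ≡ 9 (mod 29). y = 12×29×9 + 25×13×9 ≡ 25 (mod 377)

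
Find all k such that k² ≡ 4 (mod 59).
The square roots of 4 mod 59 are 57 and 2. Verify: 57² = 3249 ≡ 4 (mod 59)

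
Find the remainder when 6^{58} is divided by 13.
By Fermat: 6^{12} ≡ 1 (mod 13). 58 = 4×12 + 10. So 6^{58} ≡ 6^{10} ≡ 4 (mod 13)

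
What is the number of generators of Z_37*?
There are φ(37-1) = φ(36) = 12 primitive roots modulo 37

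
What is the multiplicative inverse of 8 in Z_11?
Since 11 is prime, by Fermat 8^(-1) ≡ 8^{9} ≡ 7 (mod 11). Verify: 8 × 7 = 56 ≡ 1 (mod 11)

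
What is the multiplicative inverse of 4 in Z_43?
Since 43 is prime, by Fermat 4^(-1) ≡ 4^{41} ≡ 11 (mod 43). Verify: 4 × 11 = 44 ≡ 1 (mod 43)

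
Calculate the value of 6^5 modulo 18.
By repeated squaring (mod 18): 6^{1}≡6, 6^{2}≡0, 6^{4}≡0. Then 6^{5} = 6^{4+1} ≡ 0 × 6 ≡ 0 (mod 18)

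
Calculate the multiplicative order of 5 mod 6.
Powers of 5 mod 6: 5^1≡5, 5^2≡1. ord_6(5) = 2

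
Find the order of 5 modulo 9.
Powers of 5 mod 9: 5^1≡5, 5^2≡7, 5^3≡8, 5^4≡4, 5^5≡2, 5^6≡1. Order = 6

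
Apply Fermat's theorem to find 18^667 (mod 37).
By Fermat: 18^{36} ≡ 1 (mod 37). 667 ≡ 19 (mod 36). So 18^{667} ≡ 18^{19} ≡ 19 (mod 37)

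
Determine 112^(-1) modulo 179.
Since 179 is prime, by Fermat 112^(-1) ≡ 112^{177} ≡ 8 (mod 179). Verify: 112 × 8 = 896 ≡ 1 (mod 179)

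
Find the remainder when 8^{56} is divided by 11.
By Fermat: 8^{10} ≡ 1 mod 11. 56 = 5×10 + 6. So 8^{56} ≡ 8^{6} ≡ 3 mod 11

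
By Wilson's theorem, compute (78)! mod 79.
By Wilson's theorem, (78)! ≡ -1 ≡ 78 mod 79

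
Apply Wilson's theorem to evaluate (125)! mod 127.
(126)! = (125)! × (126) ≡ -1 mod 127. So (125)! ≡ -1 × (126)^(-1) ≡ (-1)×(-1) = 1 mod 127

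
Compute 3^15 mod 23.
By repeated squaring (mod 23): 3^{1}≡3, 3^{2}≡9, 3^{4}≡12, 3^{8}≡6. Then 3^{15} = 3^{8+4+2+1} ≡ 6 × 12 × 9 × 3 ≡ 12 (mod 23)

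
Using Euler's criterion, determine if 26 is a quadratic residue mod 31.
By Euler's criterion: 26^{15} ≡ 30 (mod 31). Since this equals -1 (≡ 30), 26 is not a QR.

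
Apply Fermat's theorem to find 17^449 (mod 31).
By Fermat: 17^{30} ≡ 1 (mod 31). 449 ≡ 29 (mod 30). So 17^{449} ≡ 17^{29} ≡ 11 (mod 31)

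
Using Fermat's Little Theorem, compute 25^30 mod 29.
By Fermat: 25^{28} ≡ 1 (mod 29). So 25^{30} = 25^{28} · 25^{2} ≡ 25^{2} ≡ 16 (mod 29)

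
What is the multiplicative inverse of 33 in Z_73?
Since 73 is prime, by Fermat 33^(-1) ≡ 33^{71} ≡ 31 mod 73. Verify: 33 × 31 = 1023 ≡ 1 mod 73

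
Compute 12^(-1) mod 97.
Since 97 is prime, by Fermat 12^(-1) ≡ 12^{95} ≡ 89 mod 97. Verify: 12 × 89 = 1068 ≡ 1 mod 97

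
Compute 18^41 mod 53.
By repeated squaring mod 53: 18^{1}≡18, 18^{2}≡6, 18^{4}≡36, 18^{8}≡24, 18^{16}≡46, 18^{32}≡49. Then 18^{41} = 18^{32+8+1} ≡ 49 × 24 × 18 ≡ 21 mod 53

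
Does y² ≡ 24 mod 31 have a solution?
By Euler's criterion: 24^{15} ≡ 30 mod 31. Since this equals -1 (≡ 30), 24 is not a QR.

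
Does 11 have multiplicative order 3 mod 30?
Powers of 11 mod 30: 11^1≡11, 11^2≡1. Already 11^2≡1, so the order is 2 < 3. No, the actual order is 2.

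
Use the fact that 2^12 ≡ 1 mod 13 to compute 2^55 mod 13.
By Fermat: 2^{12} ≡ 1 mod 13. 55 = 4×12 + 7. So 2^{55} ≡ 2^{7} ≡ 11 mod 13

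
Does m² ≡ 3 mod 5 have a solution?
By Euler's criterion: 3^{2} ≡ 4 mod 5. Since this equals -1 (≡ 4), 3 is not a QR.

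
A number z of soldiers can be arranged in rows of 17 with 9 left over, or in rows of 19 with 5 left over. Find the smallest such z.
M = 17 × 19 = 323. M₁ = 19, y₁ ≡ 9 mod 17. M₂ = 17, y₂ ≡ 9 mod 19. z = 9×19×9 + 5×17×9 ≡ 43 mod 323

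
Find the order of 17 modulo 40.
Powers of 17 mod 40: 17^1≡17, 17^2≡9, 17^3≡33, 17^4≡1. Order = 4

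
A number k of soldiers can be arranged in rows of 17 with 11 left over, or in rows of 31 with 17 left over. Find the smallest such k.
M = 17 × 31 = 527. M₁ = 31, y₁ ≡ 11 (mod 17). M₂ = 17, y₂ ≡ 11 (mod 31). k = 11×31×11 + 17×17×11 ≡ 79 (mod 527)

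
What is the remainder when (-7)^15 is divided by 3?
Using Fermat: (-7)^{2} ≡ 1 mod 3. 15 ≡ 1 mod 2. So (-7)^{15} ≡ (-7)^{1} ≡ 2 mod 3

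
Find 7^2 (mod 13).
7^{2} = 49 ≡ 10 (mod 13)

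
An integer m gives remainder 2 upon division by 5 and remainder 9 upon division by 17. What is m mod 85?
M = 5 × 17 = 85. M₁ = 17, y₁ ≡ 3 mod 5. M₂ = 5, y₂ ≡ 7 mod 17. m = 2×17×3 + 9×5×7 ≡ 77 mod 85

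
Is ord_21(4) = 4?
Powers of 4 mod 21: 4^1≡4, 4^2≡16, 4^3≡1. Already 4^3≡1, so the order is 3 < 4. No, the actual order is 3.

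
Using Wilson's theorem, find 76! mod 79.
(78)! = (76)! × (77) × (78) ≡ -1 (mod 79). So (76)! ≡ -1 × [(78)(77)]^(-1) ≡ 39 (mod 79)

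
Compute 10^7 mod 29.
By repeated squaring (mod 29): 10^{1}≡10, 10^{2}≡13, 10^{4}≡24. Then 10^{7} = 10^{4+2+1} ≡ 24 × 13 × 10 ≡ 17 (mod 29)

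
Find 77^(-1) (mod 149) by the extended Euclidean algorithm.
Extended GCD: 77(60) + 149(-31) = 1. So 77^(-1) ≡ 60 (mod 149). Verify: 77 × 60 = 4620 ≡ 1 (mod 149)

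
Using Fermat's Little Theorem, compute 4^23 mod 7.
By Fermat: 4^{6} ≡ 1 mod 7. 23 = 3×6 + 5. So 4^{23} ≡ 4^{5} ≡ 2 mod 7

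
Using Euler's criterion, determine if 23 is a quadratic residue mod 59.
By Euler's criterion: 23^{29} ≡ 58 (mod 59). Since this equals -1 (≡ 58), 23 is not a QR.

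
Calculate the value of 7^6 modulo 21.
By repeated squaring (mod 21): 7^{1}≡7, 7^{2}≡7, 7^{4}≡7. Then 7^{6} = 7^{4+2} ≡ 7 × 7 ≡ 7 (mod 21)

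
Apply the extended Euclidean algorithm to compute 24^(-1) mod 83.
Extended GCD: 24(-38) + 83(11) = 1. So 24^(-1) ≡ -38 ≡ 45 (mod 83). Verify: 24 × 45 = 1080 ≡ 1 (mod 83)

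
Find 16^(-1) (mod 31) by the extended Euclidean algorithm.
Extended GCD: 16(2) + 31(-1) = 1. So 16^(-1) ≡ 2 (mod 31). Verify: 16 × 2 = 32 ≡ 1 (mod 31)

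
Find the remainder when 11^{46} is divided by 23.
By Fermat: 11^{22} ≡ 1 mod 23. 46 = 2×22 + 2. So 11^{46} ≡ 11^{2} ≡ 6 mod 23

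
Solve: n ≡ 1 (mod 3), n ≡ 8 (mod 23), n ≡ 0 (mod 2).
M = 3 × 23 × 2 = 138. M₁ = 46, y₁ ≡ 1 (mod 3). M₂ = 6, y₂ ≡ 4 (mod 23). M₃ = 69, y₃ ≡ 1 (mod 2). n = 1×46×1 + 8×6×4 + 0×69×1 ≡ 100 (mod 138)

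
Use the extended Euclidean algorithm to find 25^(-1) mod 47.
Extended GCD: 25(-15) + 47(8) = 1. So 25^(-1) ≡ -15 ≡ 32 (mod 47). Verify: 25 × 32 = 800 ≡ 1 (mod 47)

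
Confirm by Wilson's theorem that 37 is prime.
(36)! mod 37 = 36. Since this equals -1 (mod 37), Wilson confirms 37 is prime.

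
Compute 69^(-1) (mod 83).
Since 83 is prime, by Fermat 69^(-1) ≡ 69^{81} ≡ 77 (mod 83). Verify: 69 × 77 = 5313 ≡ 1 (mod 83)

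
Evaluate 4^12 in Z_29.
By repeated squaring mod 29: 4^{1}≡4, 4^{2}≡16, 4^{4}≡24, 4^{8}≡25. Then 4^{12} = 4^{8+4} ≡ 25 × 24 ≡ 20 mod 29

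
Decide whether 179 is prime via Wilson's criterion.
(178)! mod 179 = 178. Since 178 ≡ -1 (mod 179), 179 is prime.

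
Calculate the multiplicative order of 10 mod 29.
Powers of 10 mod 29: 10^1≡10, 10^2≡13, 10^3≡14, 10^4≡24, 10^5≡8, 10^6≡22, 10^7≡17, 10^8≡25, 10^9≡18, 10^10≡6, 10^11≡2, 10^12≡20, 10^13≡26, 10^14≡28, 10^15≡19, 10^16≡16, 10^17≡15, 10^18≡5, 10^19≡21, 10^20≡7, 10^21≡12, 10^22≡4, 10^23≡11, 10^24≡23, 10^25≡27, 10^26≡9, 10^27≡3, 10^28≡1. Order = 28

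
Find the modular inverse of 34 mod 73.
Since 73 is prime, by Fermat 34^(-1) ≡ 34^{71} ≡ 58 mod 73. Verify: 34 × 58 = 1972 ≡ 1 mod 73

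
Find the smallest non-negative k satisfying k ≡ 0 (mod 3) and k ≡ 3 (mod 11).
M = 3 × 11 = 33. M₁ = 11, y₁ ≡ 2 (mod 3). M₂ = 3, y₂ ≡ 4 (mod 11). k = 0×11×2 + 3×3×4 ≡ 3 (mod 33)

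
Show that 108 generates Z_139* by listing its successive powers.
108^1, 108^2, ..., 108^{138} mod 139: [108, 127, 94, 5, 123, 79, 53, 25, 59, 117, 126, 125, 17, 29, 74, 69, 85, 6, 92, 67, 8, 30, 43, 57, 40, 11, 76, 7, 61, 55, 102, 35, 27, 136, 93, 36, 135, 124, 48, 41, 119, 64, 101, 66, 39, 42, 88, 52, 56, 71, 23, 121, 2, 77, 115, 49, 10, 107, 19, 106, 50, 118, 95, 113, 111, 34, 58, 9, 138, 31, 12, 45, 134, 16, 60, 86, 114, 80, 22, 13, 14, 122, 110, 65, 70, 54, 133, 47, 72, 131, 109, 96, 82, 99, 128, 63, 132, 78, 84, 37, 104, 112, 3, 46, 103, 4, 15, 91, 98, 20, 75, 38, 73, 100, 97, 51, 87, 83, 68, 116, 18, 137, 62, 24, 90, 129, 32, 120, 33, 89, 21, 44, 26, 28, 105, 81, 130, 1]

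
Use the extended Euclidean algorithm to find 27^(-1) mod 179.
Extended GCD: 27(-53) + 179(8) = 1. So 27^(-1) ≡ -53 ≡ 126 mod 179. Verify: 27 × 126 = 3402 ≡ 1 mod 179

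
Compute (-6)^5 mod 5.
Using Fermat: (-6)^{4} ≡ 1 (mod 5). 5 ≡ 1 (mod 4). So (-6)^{5} ≡ (-6)^{1} ≡ 4 (mod 5)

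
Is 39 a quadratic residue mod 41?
By Euler's criterion: 39^{20} ≡ 1 mod 41. Since this equals 1, 39 is a QR.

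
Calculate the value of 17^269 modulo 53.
Using Fermat: 17^{52} ≡ 1 (mod 53). 269 ≡ 9 (mod 52). So 17^{269} ≡ 17^{9} ≡ 38 (mod 53)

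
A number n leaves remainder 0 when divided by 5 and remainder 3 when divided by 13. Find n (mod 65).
M = 5 × 13 = 65. M₁ = 13, y₁ ≡ 2 (mod 5). M₂ = 5, y₂ ≡ 8 (mod 13). n = 0×13×2 + 3×5×8 ≡ 55 (mod 65)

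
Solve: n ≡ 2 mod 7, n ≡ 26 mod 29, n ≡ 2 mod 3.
M = 7 × 29 × 3 = 609. M₁ = 87, y₁ ≡ 5 mod 7. M₂ = 21, y₂ ≡ 18 mod 29. M₃ = 203, y₃ ≡ 2 mod 3. n = 2×87×5 + 26×21×18 + 2×203×2 ≡ 548 mod 609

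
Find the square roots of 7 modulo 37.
The square roots of 7 mod 37 are 9 and 28. Verify: 9² = 81 ≡ 7 mod 37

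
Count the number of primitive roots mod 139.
Number of primitive roots mod 139 = φ(p-1) = φ(138) = 44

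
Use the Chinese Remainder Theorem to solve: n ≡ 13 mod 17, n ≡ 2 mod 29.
M = 17 × 29 = 493. M₁ = 29, y₁ ≡ 10 mod 17. M₂ = 17, y₂ ≡ 12 mod 29. n = 13×29×10 + 2×17×12 ≡ 234 mod 493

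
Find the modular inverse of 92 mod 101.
Since 101 is prime, by Fermat 92^(-1) ≡ 92^{99} ≡ 56 mod 101. Verify: 92 × 56 = 5152 ≡ 1 mod 101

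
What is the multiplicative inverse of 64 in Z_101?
Since 101 is prime, by Fermat 64^(-1) ≡ 64^{99} ≡ 30 mod 101. Verify: 64 × 30 = 1920 ≡ 1 mod 101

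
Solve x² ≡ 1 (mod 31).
The square roots of 1 mod 31 are 1 and 30. Verify: 1² = 1 ≡ 1 (mod 31)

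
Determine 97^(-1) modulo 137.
Since 137 is prime, by Fermat 97^(-1) ≡ 97^{135} ≡ 113 (mod 137). Verify: 97 × 113 = 10961 ≡ 1 (mod 137)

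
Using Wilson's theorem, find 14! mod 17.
(16)! = (14)! × (15) × (16) ≡ -1 mod 17. So (14)! ≡ -1 × [(16)(15)]^(-1) ≡ 8 mod 17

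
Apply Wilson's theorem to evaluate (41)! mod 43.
(42)! = (41)! × (42) ≡ -1 mod 43. So (41)! ≡ -1 × (42)^(-1) ≡ (-1)×(-1) = 1 mod 43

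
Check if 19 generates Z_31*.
19^{15} ≡ 1 (mod 31) and 15 < 30, so ord_31(19) = 15 ≠ 30 and 19 is not a primitive root.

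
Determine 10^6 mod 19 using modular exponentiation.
By repeated squaring mod 19: 10^{1}≡10, 10^{2}≡5, 10^{4}≡6. Then 10^{6} = 10^{4+2} ≡ 6 × 5 ≡ 11 mod 19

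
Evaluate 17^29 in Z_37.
By repeated squaring mod 37: 17^{1}≡17, 17^{2}≡30, 17^{4}≡12, 17^{8}≡33, 17^{16}≡16. Then 17^{29} = 17^{16+8+4+1} ≡ 16 × 33 × 12 × 17 ≡ 5 mod 37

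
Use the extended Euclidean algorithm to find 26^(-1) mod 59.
Extended GCD: 26(25) + 59(-11) = 1. So 26^(-1) ≡ 25 mod 59. Verify: 26 × 25 = 650 ≡ 1 mod 59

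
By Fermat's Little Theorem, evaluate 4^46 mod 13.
By Fermat: 4^{12} ≡ 1 (mod 13). 46 = 3×12 + 10. So 4^{46} ≡ 4^{10} ≡ 9 (mod 13)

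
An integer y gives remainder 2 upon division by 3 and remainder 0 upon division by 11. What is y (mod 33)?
M = 3 × 11 = 33. M₁ = 11, y₁ ≡ 2 (mod 3). M₂ = 3, y₂ ≡ 4 (mod 11). y = 2×11×2 + 0×3×4 ≡ 11 (mod 33)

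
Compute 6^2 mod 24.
6^{2} = 36 ≡ 12 mod 24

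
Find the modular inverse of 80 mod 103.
Since 103 is prime, by Fermat 80^(-1) ≡ 80^{101} ≡ 94 mod 103. Verify: 80 × 94 = 7520 ≡ 1 mod 103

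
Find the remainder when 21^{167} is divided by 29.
By Fermat: 21^{28} ≡ 1 (mod 29). 167 = 5×28 + 27. So 21^{167} ≡ 21^{27} ≡ 18 (mod 29)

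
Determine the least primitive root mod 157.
g = 5. Powers: [5, 25, 125, 154, 142, 82, ...] generates all 156 non-zero residues.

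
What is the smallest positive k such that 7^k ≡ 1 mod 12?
Powers of 7 mod 12: 7^1≡7, 7^2≡1. Order = 2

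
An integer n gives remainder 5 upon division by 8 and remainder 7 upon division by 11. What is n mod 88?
M = 8 × 11 = 88. M₁ = 11, y₁ ≡ 3 mod 8. M₂ = 8, y₂ ≡ 7 mod 11. n = 5×11×3 + 7×8×7 ≡ 29 mod 88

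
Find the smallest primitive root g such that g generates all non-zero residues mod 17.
g = 3. Powers: [3, 9, 10, 13, 5, 15, 11, ...] generates all 16 non-zero residues.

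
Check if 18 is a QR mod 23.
By Euler's criterion: 18^{11} ≡ 1 mod 23. Since this equals 1, 18 is a QR.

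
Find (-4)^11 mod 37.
By repeated squaring mod 37: (-4)^{1}≡33, (-4)^{2}≡16, (-4)^{4}≡34, (-4)^{8}≡9. Then (-4)^{11} = (-4)^{8+2+1} ≡ 9 × 16 × 33 ≡ 16 mod 37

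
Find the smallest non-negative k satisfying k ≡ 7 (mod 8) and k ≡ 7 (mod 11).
M = 8 × 11 = 88. M₁ = 11, y₁ ≡ 3 (mod 8). M₂ = 8, y₂ ≡ 7 (mod 11). k = 7×11×3 + 7×8×7 ≡ 7 (mod 88)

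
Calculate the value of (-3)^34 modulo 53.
By repeated squaring (mod 53): (-3)^{1}≡50, (-3)^{2}≡9, (-3)^{4}≡28, (-3)^{8}≡42, (-3)^{16}≡15, (-3)^{32}≡13. Then (-3)^{34} = (-3)^{32+2} ≡ 13 × 9 ≡ 11 (mod 53)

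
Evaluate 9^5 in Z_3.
By repeated squaring mod 3: 9^{1}≡0, 9^{2}≡0, 9^{4}≡0. Then 9^{5} = 9^{4+1} ≡ 0 × 0 ≡ 0 mod 3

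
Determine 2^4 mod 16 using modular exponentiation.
2^{4} = 16 ≡ 0 mod 16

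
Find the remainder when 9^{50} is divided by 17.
By Fermat: 9^{16} ≡ 1 (mod 17). 50 = 3×16 + 2. So 9^{50} ≡ 9^{2} ≡ 13 (mod 17)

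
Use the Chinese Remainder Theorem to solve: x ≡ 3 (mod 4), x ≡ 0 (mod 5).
M = 4 × 5 = 20. M₁ = 5, y₁ ≡ 1 (mod 4). M₂ = 4, y₂ ≡ 4 (mod 5). x = 3×5×1 + 0×4×4 ≡ 15 (mod 20)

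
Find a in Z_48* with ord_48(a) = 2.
7 has order 2 mod 48 since 7^{2} ≡ 1 mod 48 and no smaller power works.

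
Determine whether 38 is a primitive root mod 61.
38^{20} ≡ 1 (mod 61) and 20 < 60, so ord_61(38) = 20 ≠ 60 and 38 is not a primitive root.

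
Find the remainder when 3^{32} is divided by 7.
By Fermat: 3^{6} ≡ 1 (mod 7). 32 = 5×6 + 2. So 3^{32} ≡ 3^{2} ≡ 2 (mod 7)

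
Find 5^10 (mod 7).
Using Fermat: 5^{6} ≡ 1 (mod 7). 10 ≡ 4 (mod 6). So 5^{10} ≡ 5^{4} ≡ 2 (mod 7)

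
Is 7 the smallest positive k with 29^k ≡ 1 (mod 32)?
Powers of 29 mod 32: 29^1≡29, 29^2≡9, 29^3≡5, 29^4≡17, 29^5≡13, 29^6≡25, 29^7≡21, 29^8≡1. 29^7≡21≢1, so ord ≠ 7. No, the actual order is 8.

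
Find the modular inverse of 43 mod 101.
Since 101 is prime, by Fermat 43^(-1) ≡ 43^{99} ≡ 47 mod 101. Verify: 43 × 47 = 2021 ≡ 1 mod 101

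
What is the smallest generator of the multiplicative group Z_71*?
g = 7. Powers: [7, 49, 59, 58, 51, 2, 14, 27, 47, 45, ...] generates all 70 non-zero residues.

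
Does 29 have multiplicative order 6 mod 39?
Powers of 29 mod 39: 29^1≡29, 29^2≡22, 29^3≡14, 29^4≡16, 29^5≡35, 29^6≡1. First k with 29^k≡1 is k=6. Yes, ord_39(29) = 6.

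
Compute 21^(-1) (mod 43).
Since 43 is prime, by Fermat 21^(-1) ≡ 21^{41} ≡ 41 (mod 43). Verify: 21 × 41 = 861 ≡ 1 (mod 43)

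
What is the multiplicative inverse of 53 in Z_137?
Since 137 is prime, by Fermat 53^(-1) ≡ 53^{135} ≡ 106 mod 137. Verify: 53 × 106 = 5618 ≡ 1 mod 137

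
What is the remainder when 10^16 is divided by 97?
By repeated squaring (mod 97): 10^{1}≡10, 10^{2}≡3, 10^{4}≡9, 10^{8}≡81, 10^{16}≡62. So 10^{16} ≡ 62 (mod 97)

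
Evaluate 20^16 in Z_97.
By repeated squaring mod 97: 20^{1}≡20, 20^{2}≡12, 20^{4}≡47, 20^{8}≡75, 20^{16}≡96. So 20^{16} ≡ 96 mod 97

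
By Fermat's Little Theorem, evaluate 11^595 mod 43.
By Fermat: 11^{42} ≡ 1 (mod 43). 595 ≡ 7 (mod 42). So 11^{595} ≡ 11^{7} ≡ 1 (mod 43)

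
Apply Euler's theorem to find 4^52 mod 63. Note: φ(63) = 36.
By Euler: 4^{36} ≡ 1 mod 63 since gcd(4, 63) = 1. 52 = 1×36 + 16. So 4^{52} ≡ 4^{16} ≡ 4 mod 63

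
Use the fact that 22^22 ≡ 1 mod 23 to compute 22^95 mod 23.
By Fermat: 22^{22} ≡ 1 mod 23. 95 = 4×22 + 7. So 22^{95} ≡ 22^{7} ≡ 22 mod 23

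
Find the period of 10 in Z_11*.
Powers of 10 mod 11: 10^1≡10, 10^2≡1. So the order of 10 is 2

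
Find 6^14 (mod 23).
By repeated squaring (mod 23): 6^{1}≡6, 6^{2}≡13, 6^{4}≡8, 6^{8}≡18. Then 6^{14} = 6^{8+4+2} ≡ 18 × 8 × 13 ≡ 9 (mod 23)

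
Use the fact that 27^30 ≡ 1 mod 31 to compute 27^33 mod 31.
By Fermat: 27^{30} ≡ 1 mod 31. So 27^{33} = 27^{30} · 27^{3} ≡ 27^{3} ≡ 29 mod 31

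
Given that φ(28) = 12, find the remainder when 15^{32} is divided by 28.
By Euler: 15^{12} ≡ 1 (mod 28) since gcd(15, 28) = 1. 32 = 2×12 + 8. So 15^{32} ≡ 15^{8} ≡ 1 (mod 28)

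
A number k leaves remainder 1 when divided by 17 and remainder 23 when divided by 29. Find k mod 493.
M = 17 × 29 = 493. M₁ = 29, y₁ ≡ 10 mod 17. M₂ = 17, y₂ ≡ 12 mod 29. k = 1×29×10 + 23×17×12 ≡ 52 mod 493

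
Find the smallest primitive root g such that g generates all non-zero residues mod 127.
g = 3. For each prime q|126: 3^{63}≡126, 3^{42}≡107, 3^{18}≡4, none ≡ 1, so ord_127(3) = 126 and 3 is a primitive root.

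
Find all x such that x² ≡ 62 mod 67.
The square roots of 62 mod 67 are 14 and 53. Verify: 14² = 196 ≡ 62 mod 67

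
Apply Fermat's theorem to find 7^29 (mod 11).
By Fermat: 7^{10} ≡ 1 (mod 11). 29 = 2×10 + 9. So 7^{29} ≡ 7^{9} ≡ 8 (mod 11)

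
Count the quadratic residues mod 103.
For prime 103, there are (p-1)/2 = (103-1)/2 = 51 quadratic residues (excluding 0).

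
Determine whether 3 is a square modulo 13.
By Euler's criterion: 3^{6} ≡ 1 mod 13. Since this equals 1, 3 is a QR.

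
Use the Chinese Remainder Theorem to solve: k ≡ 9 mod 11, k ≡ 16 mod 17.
M = 11 × 17 = 187. M₁ = 17, y₁ ≡ 2 mod 11. M₂ = 11, y₂ ≡ 14 mod 17. k = 9×17×2 + 16×11×14 ≡ 152 mod 187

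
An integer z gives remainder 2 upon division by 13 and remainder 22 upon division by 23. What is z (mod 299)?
M = 13 × 23 = 299. M₁ = 23, y₁ ≡ 4 (mod 13). M₂ = 13, y₂ ≡ 16 (mod 23). z = 2×23×4 + 22×13×16 ≡ 275 (mod 299)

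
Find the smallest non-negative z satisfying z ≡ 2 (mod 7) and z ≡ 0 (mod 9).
M = 7 × 9 = 63. M₁ = 9, y₁ ≡ 4 (mod 7). M₂ = 7, y₂ ≡ 4 (mod 9). z = 2×9×4 + 0×7×4 ≡ 9 (mod 63)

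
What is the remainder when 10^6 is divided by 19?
By repeated squaring (mod 19): 10^{1}≡10, 10^{2}≡5, 10^{4}≡6. Then 10^{6} = 10^{4+2} ≡ 6 × 5 ≡ 11 (mod 19)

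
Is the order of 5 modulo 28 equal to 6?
Powers of 5 mod 28: 5^1≡5, 5^2≡25, 5^3≡13, 5^4≡9, 5^5≡17, 5^6≡1. First k with 5^k≡1 is k=6. Yes, ord_28(5) = 6.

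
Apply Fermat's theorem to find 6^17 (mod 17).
By Fermat: 6^{16} ≡ 1 (mod 17). So 6^{17} = 6^{16} · 6^{1} ≡ 6^{1} ≡ 6 (mod 17)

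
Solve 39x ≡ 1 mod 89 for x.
Since 89 is prime, by Fermat 39^(-1) ≡ 39^{87} ≡ 16 mod 89. Verify: 39 × 16 = 624 ≡ 1 mod 89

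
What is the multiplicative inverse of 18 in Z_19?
Since 19 is prime, by Fermat 18^(-1) ≡ 18^{17} ≡ 18 (mod 19). Verify: 18 × 18 = 324 ≡ 1 (mod 19)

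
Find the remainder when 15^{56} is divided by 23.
By Fermat: 15^{22} ≡ 1 mod 23. 56 = 2×22 + 12. So 15^{56} ≡ 15^{12} ≡ 8 mod 23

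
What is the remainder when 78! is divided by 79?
By Wilson's theorem, (78)! ≡ -1 ≡ 78 (mod 79)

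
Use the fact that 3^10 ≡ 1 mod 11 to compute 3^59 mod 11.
By Fermat: 3^{10} ≡ 1 mod 11. 59 = 5×10 + 9. So 3^{59} ≡ 3^{9} ≡ 4 mod 11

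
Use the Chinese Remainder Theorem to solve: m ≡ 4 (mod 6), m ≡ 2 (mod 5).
M = 6 × 5 = 30. M₁ = 5, y₁ ≡ 5 (mod 6). M₂ = 6, y₂ ≡ 1 (mod 5). m = 4×5×5 + 2×6×1 ≡ 22 (mod 30)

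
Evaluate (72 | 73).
(72/73) = 72^{36} mod 73 = 1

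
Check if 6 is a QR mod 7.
By Euler's criterion: 6^{3} ≡ 6 (mod 7). Since this equals -1 (≡ 6), 6 is not a QR.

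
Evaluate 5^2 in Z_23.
5^{2} = 25 ≡ 2 mod 23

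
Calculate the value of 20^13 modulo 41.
By repeated squaring mod 41: 20^{1}≡20, 20^{2}≡31, 20^{4}≡18, 20^{8}≡37. Then 20^{13} = 20^{8+4+1} ≡ 37 × 18 × 20 ≡ 36 mod 41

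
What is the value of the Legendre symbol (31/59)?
(31/59) = 31^{29} mod 59 = -1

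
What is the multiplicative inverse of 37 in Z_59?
Since 59 is prime, by Fermat 37^(-1) ≡ 37^{57} ≡ 8 mod 59. Verify: 37 × 8 = 296 ≡ 1 mod 59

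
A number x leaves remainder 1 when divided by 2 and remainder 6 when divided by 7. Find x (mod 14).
M = 2 × 7 = 14. M₁ = 7, y₁ ≡ 1 (mod 2). M₂ = 2, y₂ ≡ 4 (mod 7). x = 1×7×1 + 6×2×4 ≡ 13 (mod 14)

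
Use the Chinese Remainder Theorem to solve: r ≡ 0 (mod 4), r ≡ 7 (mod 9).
M = 4 × 9 = 36. M₁ = 9, y₁ ≡ 1 (mod 4). M₂ = 4, y₂ ≡ 7 (mod 9). r = 0×9×1 + 7×4×7 ≡ 16 (mod 36)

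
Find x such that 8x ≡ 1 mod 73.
Since 73 is prime, by Fermat 8^(-1) ≡ 8^{71} ≡ 64 mod 73. Verify: 8 × 64 = 512 ≡ 1 mod 73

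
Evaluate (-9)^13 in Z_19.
By repeated squaring mod 19: (-9)^{1}≡10, (-9)^{2}≡5, (-9)^{4}≡6, (-9)^{8}≡17. Then (-9)^{13} = (-9)^{8+4+1} ≡ 17 × 6 × 10 ≡ 13 mod 19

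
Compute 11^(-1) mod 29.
Since 29 is prime, by Fermat 11^(-1) ≡ 11^{27} ≡ 8 mod 29. Verify: 11 × 8 = 88 ≡ 1 mod 29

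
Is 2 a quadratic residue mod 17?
By Euler's criterion: 2^{8} ≡ 1 mod 17. Since this equals 1, 2 is a QR.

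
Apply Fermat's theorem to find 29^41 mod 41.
By Fermat: 29^{40} ≡ 1 mod 41. So 29^{41} = 29^{40} · 29^{1} ≡ 29^{1} ≡ 29 mod 41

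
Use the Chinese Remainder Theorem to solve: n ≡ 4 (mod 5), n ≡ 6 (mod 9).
M = 5 × 9 = 45. M₁ = 9, y₁ ≡ 4 (mod 5). M₂ = 5, y₂ ≡ 2 (mod 9). n = 4×9×4 + 6×5×2 ≡ 24 (mod 45)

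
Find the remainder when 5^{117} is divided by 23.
By Fermat: 5^{22} ≡ 1 (mod 23). 117 = 5×22 + 7. So 5^{117} ≡ 5^{7} ≡ 17 (mod 23)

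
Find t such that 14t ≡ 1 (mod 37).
Since 37 is prime, by Fermat 14^(-1) ≡ 14^{35} ≡ 8 (mod 37). Verify: 14 × 8 = 112 ≡ 1 (mod 37)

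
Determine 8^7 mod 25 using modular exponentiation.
By repeated squaring (mod 25): 8^{1}≡8, 8^{2}≡14, 8^{4}≡21. Then 8^{7} = 8^{4+2+1} ≡ 21 × 14 × 8 ≡ 2 (mod 25)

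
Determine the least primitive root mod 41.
g = 6. For each prime q|40: 6^{20}≡40, 6^{8}≡10, none ≡ 1, so ord_41(6) = 40 and 6 is a primitive root.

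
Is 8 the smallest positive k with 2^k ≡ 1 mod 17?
Powers of 2 mod 17: 2^1≡2, 2^2≡4, 2^3≡8, 2^4≡16, 2^5≡15, 2^6≡13, 2^7≡9, 2^8≡1. First k with 2^k≡1 is k=8. Yes, ord_17(2) = 8.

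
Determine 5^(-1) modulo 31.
Since 31 is prime, by Fermat 5^(-1) ≡ 5^{29} ≡ 25 mod 31. Verify: 5 × 25 = 125 ≡ 1 mod 31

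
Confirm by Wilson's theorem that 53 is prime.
(52)! mod 53 = 52. Since this equals -1 (mod 53), Wilson confirms 53 is prime.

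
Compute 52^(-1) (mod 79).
Since 79 is prime, by Fermat 52^(-1) ≡ 52^{77} ≡ 38 (mod 79). Verify: 52 × 38 = 1976 ≡ 1 (mod 79)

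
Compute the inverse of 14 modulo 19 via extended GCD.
Extended GCD: 14(-4) + 19(3) = 1. So 14^(-1) ≡ -4 ≡ 15 (mod 19). Verify: 14 × 15 = 210 ≡ 1 (mod 19)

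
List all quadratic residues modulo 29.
Squares in Z_29*: {1, 4, 5, 6, 7, 9, 13, 16, 20, 22, 23, 24, 25, 28}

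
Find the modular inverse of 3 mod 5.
Since 5 is prime, by Fermat 3^(-1) ≡ 3^{3} ≡ 2 mod 5. Verify: 3 × 2 = 6 ≡ 1 mod 5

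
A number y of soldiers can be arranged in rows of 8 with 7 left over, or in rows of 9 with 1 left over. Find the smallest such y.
M = 8 × 9 = 72. M₁ = 9, y₁ ≡ 1 (mod 8). M₂ = 8, y₂ ≡ 8 (mod 9). y = 7×9×1 + 1×8×8 ≡ 55 (mod 72)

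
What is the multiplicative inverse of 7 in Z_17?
Since 17 is prime, by Fermat 7^(-1) ≡ 7^{15} ≡ 5 (mod 17). Verify: 7 × 5 = 35 ≡ 1 (mod 17)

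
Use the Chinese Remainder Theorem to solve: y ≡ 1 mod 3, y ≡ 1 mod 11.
M = 3 × 11 = 33. M₁ = 11, y₁ ≡ 2 mod 3. M₂ = 3, y₂ ≡ 4 mod 11. y = 1×11×2 + 1×3×4 ≡ 1 mod 33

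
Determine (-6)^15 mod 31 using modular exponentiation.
By repeated squaring (mod 31): (-6)^{1}≡25, (-6)^{2}≡5, (-6)^{4}≡25, (-6)^{8}≡5. Then (-6)^{15} = (-6)^{8+4+2+1} ≡ 5 × 25 × 5 × 25 ≡ 1 (mod 31)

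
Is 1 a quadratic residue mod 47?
By Euler's criterion: 1^{23} ≡ 1 (mod 47). Since this equals 1, 1 is a QR.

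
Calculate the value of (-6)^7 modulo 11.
By repeated squaring (mod 11): (-6)^{1}≡5, (-6)^{2}≡3, (-6)^{4}≡9. Then (-6)^{7} = (-6)^{4+2+1} ≡ 9 × 3 × 5 ≡ 3 (mod 11)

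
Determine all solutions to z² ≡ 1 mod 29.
The square roots of 1 mod 29 are 1 and 28. Verify: 1² = 1 ≡ 1 mod 29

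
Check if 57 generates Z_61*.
57^{15} ≡ 1 mod 61 and 15 < 60, so ord_61(57) = 15 ≠ 60 and 57 is not a primitive root.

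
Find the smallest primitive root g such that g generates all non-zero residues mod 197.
g = 2. Powers: [2, 4, 8, 16, 32, 64, 128, 59, 118, ...] generates all 196 non-zero residues.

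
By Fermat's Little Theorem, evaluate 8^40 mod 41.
By Fermat's Little Theorem, 8^{40} ≡ 1 (mod 41) since 41 is prime and gcd(8, 41) = 1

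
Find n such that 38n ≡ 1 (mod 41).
Since 41 is prime, by Fermat 38^(-1) ≡ 38^{39} ≡ 27 (mod 41). Verify: 38 × 27 = 1026 ≡ 1 (mod 41)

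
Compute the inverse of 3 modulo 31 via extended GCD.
Extended GCD: 3(-10) + 31(1) = 1. So 3^(-1) ≡ -10 ≡ 21 mod 31. Verify: 3 × 21 = 63 ≡ 1 mod 31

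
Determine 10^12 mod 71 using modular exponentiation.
By repeated squaring (mod 71): 10^{1}≡10, 10^{2}≡29, 10^{4}≡60, 10^{8}≡50. Then 10^{12} = 10^{8+4} ≡ 50 × 60 ≡ 18 (mod 71)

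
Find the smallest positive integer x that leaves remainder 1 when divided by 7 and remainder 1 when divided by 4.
M = 7 × 4 = 28. M₁ = 4, y₁ ≡ 2 (mod 7). M₂ = 7, y₂ ≡ 3 (mod 4). x = 1×4×2 + 1×7×3 ≡ 1 (mod 28)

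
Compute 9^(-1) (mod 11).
Since 11 is prime, by Fermat 9^(-1) ≡ 9^{9} ≡ 5 (mod 11). Verify: 9 × 5 = 45 ≡ 1 (mod 11)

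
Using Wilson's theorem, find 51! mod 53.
(52)! = (51)! × (52) ≡ -1 (mod 53). So (51)! ≡ -1 × (52)^(-1) ≡ (-1)×(-1) = 1 (mod 53)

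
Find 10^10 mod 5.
By repeated squaring mod 5: 10^{1}≡0, 10^{2}≡0, 10^{4}≡0, 10^{8}≡0. Then 10^{10} = 10^{8+2} ≡ 0 × 0 ≡ 0 mod 5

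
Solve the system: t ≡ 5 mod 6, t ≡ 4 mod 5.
M = 6 × 5 = 30. M₁ = 5, y₁ ≡ 5 mod 6. M₂ = 6, y₂ ≡ 1 mod 5. t = 5×5×5 + 4×6×1 ≡ 29 mod 30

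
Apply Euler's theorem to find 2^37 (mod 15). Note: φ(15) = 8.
By Euler: 2^{8} ≡ 1 (mod 15) since gcd(2, 15) = 1. 37 = 4×8 + 5. So 2^{37} ≡ 2^{5} ≡ 2 (mod 15)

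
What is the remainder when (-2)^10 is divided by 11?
Using Fermat: (-2)^{10} ≡ 1 mod 11. 10 ≡ 0 mod 10. So (-2)^{10} ≡ (-2)^{0} ≡ 1 mod 11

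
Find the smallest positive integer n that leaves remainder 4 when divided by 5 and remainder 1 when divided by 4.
M = 5 × 4 = 20. M₁ = 4, y₁ ≡ 4 (mod 5). M₂ = 5, y₂ ≡ 1 (mod 4). n = 4×4×4 + 1×5×1 ≡ 9 (mod 20)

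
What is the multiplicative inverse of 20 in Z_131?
Since 131 is prime, by Fermat 20^(-1) ≡ 20^{129} ≡ 59 (mod 131). Verify: 20 × 59 = 1180 ≡ 1 (mod 131)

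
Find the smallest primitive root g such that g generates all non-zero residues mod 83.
g = 2. Powers: [2, 4, 8, 16, 32, 64, 45, 7, 14, ...] generates all 82 non-zero residues.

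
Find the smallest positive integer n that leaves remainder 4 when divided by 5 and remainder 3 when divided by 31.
M = 5 × 31 = 155. M₁ = 31, y₁ ≡ 1 mod 5. M₂ = 5, y₂ ≡ 25 mod 31. n = 4×31×1 + 3×5×25 ≡ 34 mod 155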